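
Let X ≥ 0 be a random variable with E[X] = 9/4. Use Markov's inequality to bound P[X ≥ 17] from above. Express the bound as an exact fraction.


μ = E[X] = 9/4, a = 17.
Markov: P[X ≥ 17] ≤ μ/a = (9/4)/17 = 9/68.
Numerically: ≈ 0.132353.
(Since a = 17 > μ = 2.250000, the bound 9/68 is < 1 and informative.)

P[X ≥ 17] ≤ 9/68 ≈ 0.132353.


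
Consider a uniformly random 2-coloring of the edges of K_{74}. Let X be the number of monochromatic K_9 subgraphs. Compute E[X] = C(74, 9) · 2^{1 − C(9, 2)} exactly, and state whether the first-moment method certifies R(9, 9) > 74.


E[X] = C(74, 9) · 2^{1 − 36} = 110524147514 · 2^{−35} = 110524147514/34359738368.
As a reduced fraction: E[X] = 55262073757/17179869184 ≈ 3.217.
Is E[X] < 1? NO.
Since E[X] ≥ 1, the first-moment bound is inconclusive at n = 74; it does NOT by itself certify R(9, 9) > 74.

E[X] = 55262073757/17179869184 ≈ 3.217; E[X] ≥ 1; first-moment method inconclusive here.


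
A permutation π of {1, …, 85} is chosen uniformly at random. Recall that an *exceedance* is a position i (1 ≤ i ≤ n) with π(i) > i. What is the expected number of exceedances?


Write X = Σ_{i=1}^{85} X_i, where X_i = 1_{π(i) > i}.
For each fixed i, π(i) is uniform over {1, …, 85} (marginal of a uniform permutation), so P[π(i) > i] = (n − i)/n. Summing: Σ_{i=1}^{85} (n − i)/n = (0 + 1 + … + 84)/85 = 85(85 − 1)/(2·85) = (85 − 1)/2.
Hence E[X] = Σ_{i=1}^{85} (85 − i)/85 = 42 ≈ 42.000000.

E[X] = 42 = 42.000000.


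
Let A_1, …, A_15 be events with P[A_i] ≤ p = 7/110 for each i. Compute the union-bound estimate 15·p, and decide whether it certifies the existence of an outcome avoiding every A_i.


Union bound: P[∪_{i=1}^{15} A_i] ≤ Σ_i P[A_i] ≤ 15·p = 15·(7/110) = 21/22.
Numerically: 21/22 ≈ 0.95455.
Is 21/22 < 1? YES.
Since P[∪ A_i] ≤ 21/22 < 1, the complement has P[∩ A_i^c] ≥ 1 − 21/22 = 1/22 > 0, so some outcome avoids every A_i.

15·p = 21/22 ≈ 0.95455; existence CERTIFIED by the union bound.


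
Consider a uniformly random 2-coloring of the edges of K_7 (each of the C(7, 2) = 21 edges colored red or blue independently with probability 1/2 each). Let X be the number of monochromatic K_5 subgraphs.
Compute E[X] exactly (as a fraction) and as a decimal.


Let X = Σ_S X_S over the C(7, 5) = 21 subsets S of size 5, where X_S = 1 if the K_5 on S is monochromatic.
For a fixed S, the K_5 on S has C(5, 2) = 10 edges. P[all 10 edges red] = (1/2)^10, and likewise for blue, so P[monochromatic] = 2·(1/2)^10 = 2^{1 − 10} = 1/512.
By linearity of expectation: E[X] = C(7, 5) · 2^{1 − 10} = 21 · 1/512 = 21/512.
Numerically: E[X] ≈ 0.041016.

E[X] = C(7,5)·2^(1−C(5,2)) = 21/512 ≈ 0.041016.


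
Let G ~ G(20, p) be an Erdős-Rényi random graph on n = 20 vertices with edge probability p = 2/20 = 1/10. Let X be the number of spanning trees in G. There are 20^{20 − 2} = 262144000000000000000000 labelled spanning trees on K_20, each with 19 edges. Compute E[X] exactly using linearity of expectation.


K_20 has 20^{20 − 2} = 262144000000000000000000 labelled spanning trees.
For each such spanning tree H, let X_H = 1 if all 19 edges of H are present in G. Then P[X_H = 1] = p^{19} = (1/10)^{19} = 1/10000000000000000000.
Summing the indicators: E[X] = Σ_H E[X_H] = 262144000000000000000000 · p^{19} = 262144000000000000000000 · 1/10000000000000000000 = 131072/5.
Numerically: E[X] ≈ 2.621e+04.

E[X] = 262144000000000000000000 · (1/10)^{19} = 131072/5 ≈ 2.621e+04.


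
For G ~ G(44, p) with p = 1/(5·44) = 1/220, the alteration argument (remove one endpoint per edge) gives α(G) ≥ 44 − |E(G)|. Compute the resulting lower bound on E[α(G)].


E[|E(G)|] = C(44, 2)·p = 946 · (1/220) = 43/10.
E[α(G)] ≥ n − E[|E(G)|] = 44 − 43/10 = 397/10.
Numerically: ≈ 39.700000.
(This is only a lower bound; the true E[α(G)] may be larger.)

E[α(G)] ≥ 397/10 ≈ 39.700000.


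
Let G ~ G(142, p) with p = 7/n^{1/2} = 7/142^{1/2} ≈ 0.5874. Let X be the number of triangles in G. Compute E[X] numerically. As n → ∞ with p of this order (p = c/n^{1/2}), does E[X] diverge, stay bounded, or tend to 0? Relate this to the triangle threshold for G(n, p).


Number of potential triangles: C(142, 3) = 467180.
Each occurs with probability p³ ≈ (0.5874)³ ≈ 2.027037e-01.
By linearity: E[X] = C(142, 3)·p³ ≈ 467180 · 2.027037e-01 ≈ 94699.0987.
Since α = 1/2 < 1, p = c/n^{1/2} ≫ 1/n is above the triangle threshold p ~ 1/n. Asymptotically E[X] ~ (c³/6)·n^{3(1−α)} = (7³/6)·n^{1.5} → ∞; triangles are abundant w.h.p.

E[X] ≈ 94699.0987; in regime p = Θ(1/n^{1/2}) E[X] diverges (above the triangle threshold p ~ 1/n).


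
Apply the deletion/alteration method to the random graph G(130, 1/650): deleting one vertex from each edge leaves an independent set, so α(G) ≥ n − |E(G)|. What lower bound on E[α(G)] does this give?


E[|E(G)|] = C(130, 2)·p = 8385 · (1/650) = 129/10.
E[α(G)] ≥ n − E[|E(G)|] = 130 − 129/10 = 1171/10.
Numerically: ≈ 117.10000.
(This is only a lower bound; the true E[α(G)] may be larger.)

E[α(G)] ≥ 1171/10 ≈ 117.10000.


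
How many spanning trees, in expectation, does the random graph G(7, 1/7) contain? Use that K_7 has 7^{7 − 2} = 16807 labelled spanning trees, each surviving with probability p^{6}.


K_7 has 7^{7 − 2} = 16807 labelled spanning trees.
For each such spanning tree H, let X_H = 1 if all 6 edges of H are present in G. Then P[X_H = 1] = p^{6} = (1/7)^{6} = 1/117649.
By linearity: E[X] = Σ_H E[X_H] = 16807 · p^{6} = 16807 · 1/117649 = 1/7.
Numerically: E[X] ≈ 0.14286.

E[X] = 16807 · (1/7)^{6} = 1/7 ≈ 0.14286.


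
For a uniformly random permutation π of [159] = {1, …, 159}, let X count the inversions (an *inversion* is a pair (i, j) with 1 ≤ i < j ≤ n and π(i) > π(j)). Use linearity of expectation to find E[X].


Write X = Σ X_I over the C(159, 2) = 12561 pairs i < j, with X_I the indicator of one inversion.
There are 12561 indicators.
For each fixed pair i < j, the values π(i) and π(j) are two distinct elements of {1, …, 159} in uniformly random order; by symmetry P[π(i) > π(j)] = 1/2.
By linearity: E[X] = 12561 · (1/2) = C(159, 2) · (1/2) = 12561/2 = 12561/2 ≈ 6280.50000.

E[X] = 12561/2 = 6280.50000.


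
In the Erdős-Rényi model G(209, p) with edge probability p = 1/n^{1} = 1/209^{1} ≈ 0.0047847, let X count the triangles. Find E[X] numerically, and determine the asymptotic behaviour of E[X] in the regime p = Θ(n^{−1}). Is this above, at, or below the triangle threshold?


Number of potential triangles: C(209, 3) = 1499784.
Each occurs with probability p³ ≈ (0.0047847)³ ≈ 1.0953708e-07.
By linearity: E[X] = C(209, 3)·p³ ≈ 1499784 · 1.0953708e-07 ≈ 0.16428.
Here α = 1, so p = 1/n is exactly at the triangle threshold p ~ 1/n. Asymptotically E[X] → c³/6 = 1³/6 = 1/6 ≈ 0.16667, a bounded constant. In this regime the triangle count is asymptotically Poisson(c³/6).

E[X] ≈ 0.16428; in regime p = Θ(1/n^{1}) E[X] stays bounded (at the triangle threshold p ~ 1/n).


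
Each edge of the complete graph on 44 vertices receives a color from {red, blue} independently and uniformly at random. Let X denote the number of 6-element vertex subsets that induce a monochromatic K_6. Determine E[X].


Let X = Σ_S X_S over the C(44, 6) = 7059052 subsets S of size 6, where X_S = 1 if the K_6 on S is monochromatic.
For a fixed S, the K_6 on S has C(6, 2) = 15 edges. P[all 15 edges red] = (1/2)^15, and likewise for blue, so P[monochromatic] = 2·(1/2)^15 = 2^{1 − 15} = 1/16384.
By linearity of expectation: E[X] = C(44, 6) · 2^{1 − 15} = 7059052 · 1/16384 = 1764763/4096.
Numerically: E[X] ≈ 430.850.

E[X] = C(44,6)·2^(1−C(6,2)) = 1764763/4096 ≈ 430.850.


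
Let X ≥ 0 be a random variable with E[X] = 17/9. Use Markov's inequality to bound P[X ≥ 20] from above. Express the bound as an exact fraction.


μ = E[X] = 17/9, a = 20.
Markov: P[X ≥ 20] ≤ μ/a = (17/9)/20 = 17/180.
Numerically: ≈ 0.09444.
(Since a = 20 > μ = 1.88889, the bound 17/180 is < 1 and informative.)

P[X ≥ 20] ≤ 17/180 ≈ 0.09444.


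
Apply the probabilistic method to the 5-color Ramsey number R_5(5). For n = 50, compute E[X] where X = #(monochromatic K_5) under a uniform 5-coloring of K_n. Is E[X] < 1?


E[X] = C(50, 5) · 5^{1 − 10} = 2118760 · 5^{−9} = 2118760/1953125.
As a reduced fraction: E[X] = 423752/390625 ≈ 1.085.
Is E[X] < 1? NO.
Since E[X] ≥ 1, the first-moment bound is inconclusive at n = 50; it does NOT by itself certify R_5(5) > 50.

E[X] = 423752/390625 ≈ 1.085; E[X] ≥ 1; first-moment method inconclusive here.


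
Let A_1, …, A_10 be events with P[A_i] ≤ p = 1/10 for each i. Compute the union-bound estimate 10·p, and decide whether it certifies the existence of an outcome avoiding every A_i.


Union bound: P[∪_{i=1}^{10} A_i] ≤ Σ_i P[A_i] ≤ 10·p = 10·(1/10) = 1.
Numerically: 1 ≈ 1.00000.
Is 1 < 1? NO.
Since the bound 1 is ≥ 1, the union bound is uninformative here; it does NOT by itself certify existence.

10·p = 1 ≈ 1.00000; existence NOT certified by the union bound.


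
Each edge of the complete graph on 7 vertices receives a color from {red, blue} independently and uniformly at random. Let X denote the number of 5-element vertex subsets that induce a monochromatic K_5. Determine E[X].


Let X = Σ_S X_S over the C(7, 5) = 21 subsets S of size 5, where X_S = 1 if the K_5 on S is monochromatic.
For a fixed S, the K_5 on S has C(5, 2) = 10 edges. P[all 10 edges red] = (1/2)^10, and likewise for blue, so P[monochromatic] = 2·(1/2)^10 = 2^{1 − 10} = 1/512.
By linearity of expectation: E[X] = C(7, 5) · 2^{1 − 10} = 21 · 1/512 = 21/512.
Numerically: E[X] ≈ 0.041.

E[X] = C(7,5)·2^(1−C(5,2)) = 21/512 ≈ 0.041.


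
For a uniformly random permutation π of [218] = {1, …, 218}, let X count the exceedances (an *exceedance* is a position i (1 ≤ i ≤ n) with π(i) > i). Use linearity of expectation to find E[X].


Write X = Σ_{i=1}^{218} X_i, where X_i = 1_{π(i) > i}.
For each fixed i, π(i) is uniform over {1, …, 218} (marginal of a uniform permutation), so P[π(i) > i] = (n − i)/n. Summing: Σ_{i=1}^{218} (n − i)/n = (0 + 1 + … + 217)/218 = 218(218 − 1)/(2·218) = (218 − 1)/2.
Hence E[X] = Σ_{i=1}^{218} (218 − i)/218 = 217/2 ≈ 108.500.

E[X] = 217/2 = 108.500.


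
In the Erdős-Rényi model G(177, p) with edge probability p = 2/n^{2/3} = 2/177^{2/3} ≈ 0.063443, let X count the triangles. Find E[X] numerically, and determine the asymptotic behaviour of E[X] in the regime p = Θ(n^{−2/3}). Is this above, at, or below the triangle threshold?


Number of potential triangles: C(177, 3) = 908600.
Each occurs with probability p³ ≈ (0.063443)³ ≈ 2.5535446e-04.
By linearity: E[X] = C(177, 3)·p³ ≈ 908600 · 2.5535446e-04 ≈ 232.01507.
Since α = 2/3 < 1, p = c/n^{2/3} ≫ 1/n is above the triangle threshold p ~ 1/n. Asymptotically E[X] ~ (c³/6)·n^{3(1−α)} = (2³/6)·n^{1} → ∞; triangles are abundant w.h.p.

E[X] ≈ 232.01507; in regime p = Θ(1/n^{2/3}) E[X] diverges (above the triangle threshold p ~ 1/n).


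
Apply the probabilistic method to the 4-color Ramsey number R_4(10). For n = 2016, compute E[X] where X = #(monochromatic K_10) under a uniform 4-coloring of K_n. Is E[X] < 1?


E[X] = C(2016, 10) · 4^{1 − 45} = 298835995845288230309989008 · 4^{−44} = 298835995845288230309989008/309485009821345068724781056.
As a reduced fraction: E[X] = 18677249740330514394374313/19342813113834066795298816 ≈ 0.966.
Is E[X] < 1? YES.
Since E[X] < 1, there exists a 4-coloring of K_{2016} with no monochromatic K_10; hence R_4(10) > 2016.

E[X] = 18677249740330514394374313/19342813113834066795298816 ≈ 0.966; E[X] < 1, so R_4(10) > 2016.


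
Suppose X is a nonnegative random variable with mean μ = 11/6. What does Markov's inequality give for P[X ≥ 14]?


μ = E[X] = 11/6, a = 14.
Markov: P[X ≥ 14] ≤ μ/a = (11/6)/14 = 11/84.
Numerically: ≈ 0.130952.
(Since a = 14 > μ = 1.833333, the bound 11/84 is < 1 and informative.)

P[X ≥ 14] ≤ 11/84 ≈ 0.130952.


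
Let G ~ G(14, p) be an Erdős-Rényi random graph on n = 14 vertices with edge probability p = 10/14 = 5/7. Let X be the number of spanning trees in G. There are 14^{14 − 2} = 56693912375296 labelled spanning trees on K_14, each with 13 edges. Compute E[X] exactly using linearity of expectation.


K_14 has 14^{14 − 2} = 56693912375296 labelled spanning trees.
For each such spanning tree H, let X_H = 1 if all 13 edges of H are present in G. Then P[X_H = 1] = p^{13} = (5/7)^{13} = 1220703125/96889010407.
By linearity: E[X] = Σ_H E[X_H] = 56693912375296 · p^{13} = 56693912375296 · 1220703125/96889010407 = 5000000000000/7.
Numerically: E[X] ≈ 7.143e+11.

E[X] = 56693912375296 · (5/7)^{13} = 5000000000000/7 ≈ 7.143e+11.


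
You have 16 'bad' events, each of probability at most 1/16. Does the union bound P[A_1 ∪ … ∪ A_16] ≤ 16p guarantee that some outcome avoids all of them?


Union bound: P[∪_{i=1}^{16} A_i] ≤ Σ_i P[A_i] ≤ 16·p = 16·(1/16) = 1.
Numerically: 1 ≈ 1.0000.
Is 1 < 1? NO.
Since the bound 1 is ≥ 1, the union bound is uninformative here; it does NOT by itself certify existence.

16·p = 1 ≈ 1.0000; existence NOT certified by the union bound.


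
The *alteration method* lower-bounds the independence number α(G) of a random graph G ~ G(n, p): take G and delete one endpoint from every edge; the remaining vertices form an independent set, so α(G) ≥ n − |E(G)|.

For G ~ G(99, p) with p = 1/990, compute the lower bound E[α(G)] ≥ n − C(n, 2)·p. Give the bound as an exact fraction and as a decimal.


E[|E(G)|] = C(99, 2)·p = 4851 · (1/990) = 49/10.
E[α(G)] ≥ n − E[|E(G)|] = 99 − 49/10 = 941/10.
Numerically: ≈ 94.10000.
(This is only a lower bound; the true E[α(G)] may be larger.)

E[α(G)] ≥ 941/10 ≈ 94.10000.


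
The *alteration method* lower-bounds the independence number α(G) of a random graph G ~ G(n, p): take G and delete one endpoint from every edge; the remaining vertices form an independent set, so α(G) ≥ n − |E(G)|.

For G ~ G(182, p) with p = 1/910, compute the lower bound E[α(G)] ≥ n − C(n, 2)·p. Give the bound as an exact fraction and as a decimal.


E[|E(G)|] = C(182, 2)·p = 16471 · (1/910) = 181/10.
E[α(G)] ≥ n − E[|E(G)|] = 182 − 181/10 = 1639/10.
Numerically: ≈ 163.90000.
(This is only a lower bound; the true E[α(G)] may be larger.)

E[α(G)] ≥ 1639/10 ≈ 163.90000.


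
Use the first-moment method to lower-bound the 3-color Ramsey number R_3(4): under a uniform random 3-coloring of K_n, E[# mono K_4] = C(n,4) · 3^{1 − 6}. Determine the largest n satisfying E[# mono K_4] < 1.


We need C(n, 4) · 3^{1 − 6} < 1, i.e. C(n, 4) < 3^{6 − 1} = 243.
Check values of n near the boundary:
  n = 5: C(5, 4) = 5; 5 < 243? YES
  n = 6: C(6, 4) = 15; 15 < 243? YES
  n = 7: C(7, 4) = 35; 35 < 243? YES
  n = 8: C(8, 4) = 70; 70 < 243? YES
  n = 9: C(9, 4) = 126; 126 < 243? YES
  n = 10: C(10, 4) = 210; 210 < 243? YES
  n = 11: C(11, 4) = 330; 330 < 243? NO
The largest n with C(n, 4) < 243 is n = 10 (where E[X] = 70/81 ≈ 0.864). Hence R_3(4) > 10, i.e. R_3(4) ≥ 11.

Largest n = 10; hence R_3(4) > 10.


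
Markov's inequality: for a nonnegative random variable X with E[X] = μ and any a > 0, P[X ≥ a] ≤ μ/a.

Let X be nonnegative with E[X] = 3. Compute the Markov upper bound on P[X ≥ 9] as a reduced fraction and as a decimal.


μ = E[X] = 3, a = 9.
Markov: P[X ≥ 9] ≤ μ/a = (3)/9 = 1/3.
Numerically: ≈ 0.333333.
(Since a = 9 > μ = 3.000000, the bound 1/3 is < 1 and informative.)

P[X ≥ 9] ≤ 1/3 ≈ 0.333333.


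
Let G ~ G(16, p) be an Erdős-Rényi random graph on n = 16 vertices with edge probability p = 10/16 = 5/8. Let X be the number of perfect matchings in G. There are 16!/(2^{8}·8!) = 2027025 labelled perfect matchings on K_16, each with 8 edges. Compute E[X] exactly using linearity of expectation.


K_16 has 16!/(2^{8}·8!) = 2027025 labelled perfect matchings.
For each such perfect matching H, let X_H = 1 if all 8 edges of H are present in G. Then P[X_H = 1] = p^{8} = (5/8)^{8} = 390625/16777216.
Summing the indicators: E[X] = Σ_H E[X_H] = 2027025 · p^{8} = 2027025 · 390625/16777216 = 791806640625/16777216.
Numerically: E[X] ≈ 4.72e+04.

E[X] = 2027025 · (5/8)^{8} = 791806640625/16777216 ≈ 4.72e+04.


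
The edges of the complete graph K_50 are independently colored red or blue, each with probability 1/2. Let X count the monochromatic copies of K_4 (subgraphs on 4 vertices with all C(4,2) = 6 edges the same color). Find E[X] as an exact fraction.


Let X = Σ_S X_S over the C(50, 4) = 230300 subsets S of size 4, where X_S = 1 if the K_4 on S is monochromatic.
For a fixed S, the K_4 on S has C(4, 2) = 6 edges. P[all 6 edges red] = (1/2)^6, and likewise for blue, so P[monochromatic] = 2·(1/2)^6 = 2^{1 − 6} = 1/32.
Summing: E[X] = C(50, 4) · 2^{1 − 6} = 230300 · 1/32 = 57575/8.
Numerically: E[X] ≈ 7196.875.

E[X] = C(50,4)·2^(1−C(4,2)) = 57575/8 ≈ 7196.875.


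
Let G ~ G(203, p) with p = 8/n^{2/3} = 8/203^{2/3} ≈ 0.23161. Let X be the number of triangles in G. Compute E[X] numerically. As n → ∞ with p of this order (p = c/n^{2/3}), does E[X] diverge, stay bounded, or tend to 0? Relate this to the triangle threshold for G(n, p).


Number of potential triangles: C(203, 3) = 1373701.
Each occurs with probability p³ ≈ (0.23161)³ ≈ 1.2424470e-02.
By linearity: E[X] = C(203, 3)·p³ ≈ 1373701 · 1.2424470e-02 ≈ 17067.50739.
Since α = 2/3 < 1, p = c/n^{2/3} ≫ 1/n is above the triangle threshold p ~ 1/n. Asymptotically E[X] ~ (c³/6)·n^{3(1−α)} = (8³/6)·n^{1} → ∞; triangles are abundant w.h.p.

E[X] ≈ 17067.50739; in regime p = Θ(1/n^{2/3}) E[X] diverges (above the triangle threshold p ~ 1/n).


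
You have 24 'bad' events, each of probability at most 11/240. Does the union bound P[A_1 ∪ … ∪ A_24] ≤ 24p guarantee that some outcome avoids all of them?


Union bound: P[∪_{i=1}^{24} A_i] ≤ Σ_i P[A_i] ≤ 24·p = 24·(11/240) = 11/10.
Numerically: 11/10 ≈ 1.10000.
Is 11/10 < 1? NO.
Since the bound 11/10 is ≥ 1, the union bound is uninformative here; it does NOT by itself certify existence.

24·p = 11/10 ≈ 1.10000; existence NOT certified by the union bound.


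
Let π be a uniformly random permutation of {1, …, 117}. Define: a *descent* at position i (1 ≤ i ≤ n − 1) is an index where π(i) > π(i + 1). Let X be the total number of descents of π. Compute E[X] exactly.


Write X = Σ X_I over i = 1, …, 116, with X_I the indicator of one descent.
There are 116 indicators.
For each fixed i, the pair (π(i), π(i+1)) is a uniformly random ordered pair of distinct values from {1, …, 117}; by symmetry P[π(i) > π(i+1)] = 1/2.
By linearity: E[X] = 116 · (1/2) = (117 − 1) · (1/2) = 58 ≈ 58.00000.

E[X] = 58 = 58.00000.


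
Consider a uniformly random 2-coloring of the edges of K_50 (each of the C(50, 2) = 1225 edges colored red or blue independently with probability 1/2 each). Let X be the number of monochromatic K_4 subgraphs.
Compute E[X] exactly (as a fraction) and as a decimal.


Let X = Σ_S X_S over the C(50, 4) = 230300 subsets S of size 4, where X_S = 1 if the K_4 on S is monochromatic.
For a fixed S, the K_4 on S has C(4, 2) = 6 edges. P[all 6 edges red] = (1/2)^6, and likewise for blue, so P[monochromatic] = 2·(1/2)^6 = 2^{1 − 6} = 1/32.
By linearity of expectation: E[X] = C(50, 4) · 2^{1 − 6} = 230300 · 1/32 = 57575/8.
Numerically: E[X] ≈ 7196.8750.

E[X] = C(50,4)·2^(1−C(4,2)) = 57575/8 ≈ 7196.8750.


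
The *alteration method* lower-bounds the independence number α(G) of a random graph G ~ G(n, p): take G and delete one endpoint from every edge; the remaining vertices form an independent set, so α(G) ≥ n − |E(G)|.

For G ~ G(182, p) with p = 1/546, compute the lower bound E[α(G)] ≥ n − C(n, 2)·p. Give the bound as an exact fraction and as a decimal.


E[|E(G)|] = C(182, 2)·p = 16471 · (1/546) = 181/6.
E[α(G)] ≥ n − E[|E(G)|] = 182 − 181/6 = 911/6.
Numerically: ≈ 151.833333.
(This is only a lower bound; the true E[α(G)] may be larger.)

E[α(G)] ≥ 911/6 ≈ 151.833333.


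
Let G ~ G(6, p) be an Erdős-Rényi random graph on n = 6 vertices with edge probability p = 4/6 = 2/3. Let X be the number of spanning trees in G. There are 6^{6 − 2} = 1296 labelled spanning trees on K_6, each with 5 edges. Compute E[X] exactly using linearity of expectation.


K_6 has 6^{6 − 2} = 1296 labelled spanning trees.
For each such spanning tree H, let X_H = 1 if all 5 edges of H are present in G. Then P[X_H = 1] = p^{5} = (2/3)^{5} = 32/243.
By linearity: E[X] = Σ_H E[X_H] = 1296 · p^{5} = 1296 · 32/243 = 512/3.
Numerically: E[X] ≈ 170.67.

E[X] = 1296 · (2/3)^{5} = 512/3 ≈ 170.67.


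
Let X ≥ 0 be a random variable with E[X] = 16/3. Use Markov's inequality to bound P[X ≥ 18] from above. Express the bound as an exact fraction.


μ = E[X] = 16/3, a = 18.
Markov: P[X ≥ 18] ≤ μ/a = (16/3)/18 = 8/27.
Numerically: ≈ 0.296.
(Since a = 18 > μ = 5.333, the bound 8/27 is < 1 and informative.)

P[X ≥ 18] ≤ 8/27 ≈ 0.296.


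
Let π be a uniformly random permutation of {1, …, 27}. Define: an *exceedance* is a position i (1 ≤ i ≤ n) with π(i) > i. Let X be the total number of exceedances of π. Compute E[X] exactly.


Write X = Σ_{i=1}^{27} X_i, where X_i = 1_{π(i) > i}.
For each fixed i, π(i) is uniform over {1, …, 27} (marginal of a uniform permutation), so P[π(i) > i] = (n − i)/n. Summing: Σ_{i=1}^{27} (n − i)/n = (0 + 1 + … + 26)/27 = 27(27 − 1)/(2·27) = (27 − 1)/2.
Hence E[X] = Σ_{i=1}^{27} (27 − i)/27 = 13 ≈ 13.00000.

E[X] = 13 = 13.00000.


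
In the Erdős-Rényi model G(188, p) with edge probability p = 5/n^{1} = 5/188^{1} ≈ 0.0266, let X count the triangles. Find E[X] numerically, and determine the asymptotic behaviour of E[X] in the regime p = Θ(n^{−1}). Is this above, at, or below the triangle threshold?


Number of potential triangles: C(188, 3) = 1089836.
Each occurs with probability p³ ≈ (0.0266)³ ≈ 1.88121e-05.
By linearity: E[X] = C(188, 3)·p³ ≈ 1089836 · 1.88121e-05 ≈ 20.502.
Here α = 1, so p = 5/n is exactly at the triangle threshold p ~ 1/n. Asymptotically E[X] → c³/6 = 5³/6 = 125/6 ≈ 20.833, a bounded constant. In this regime the triangle count is asymptotically Poisson(c³/6).

E[X] ≈ 20.502; in regime p = Θ(1/n^{1}) E[X] stays bounded (at the triangle threshold p ~ 1/n).


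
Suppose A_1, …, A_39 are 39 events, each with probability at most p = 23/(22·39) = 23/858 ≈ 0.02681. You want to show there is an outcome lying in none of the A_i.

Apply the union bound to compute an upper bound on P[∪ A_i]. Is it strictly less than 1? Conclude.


Union bound: P[∪_{i=1}^{39} A_i] ≤ Σ_i P[A_i] ≤ 39·p = 39·(23/858) = 23/22.
Numerically: 23/22 ≈ 1.04545.
Is 23/22 < 1? NO.
Since the bound 23/22 is ≥ 1, the union bound is uninformative here; it does NOT by itself certify existence.

39·p = 23/22 ≈ 1.04545; existence NOT certified by the union bound.


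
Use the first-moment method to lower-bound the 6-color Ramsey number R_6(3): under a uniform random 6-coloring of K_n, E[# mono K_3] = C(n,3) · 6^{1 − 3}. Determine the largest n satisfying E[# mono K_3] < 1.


We need C(n, 3) · 6^{1 − 3} < 1, i.e. C(n, 3) < 6^{3 − 1} = 36.
Check values of n near the boundary:
  n = 3: C(3, 3) = 1; 1 < 36? YES
  n = 4: C(4, 3) = 4; 4 < 36? YES
  n = 5: C(5, 3) = 10; 10 < 36? YES
  n = 6: C(6, 3) = 20; 20 < 36? YES
  n = 7: C(7, 3) = 35; 35 < 36? YES
  n = 8: C(8, 3) = 56; 56 < 36? NO
The largest n with C(n, 3) < 36 is n = 7 (where E[X] = 35/36 ≈ 0.972222). Hence R_6(3) > 7, i.e. R_6(3) ≥ 8.

Largest n = 7; hence R_6(3) > 7.


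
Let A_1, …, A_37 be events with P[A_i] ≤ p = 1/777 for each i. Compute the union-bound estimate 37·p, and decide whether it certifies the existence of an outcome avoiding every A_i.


Union bound: P[∪_{i=1}^{37} A_i] ≤ Σ_i P[A_i] ≤ 37·p = 37·(1/777) = 1/21.
Numerically: 1/21 ≈ 0.0476.
Is 1/21 < 1? YES.
Since P[∪ A_i] ≤ 1/21 < 1, the complement has P[∩ A_i^c] ≥ 1 − 1/21 = 20/21 > 0, so some outcome avoids every A_i.

37·p = 1/21 ≈ 0.0476; existence CERTIFIED by the union bound.


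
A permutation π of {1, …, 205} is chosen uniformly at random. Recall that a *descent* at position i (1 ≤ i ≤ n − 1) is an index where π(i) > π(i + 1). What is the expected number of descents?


Write X = Σ X_I over i = 1, …, 204, with X_I the indicator of one descent.
There are 204 indicators.
For each fixed i, the pair (π(i), π(i+1)) is a uniformly random ordered pair of distinct values from {1, …, 205}; by symmetry P[π(i) > π(i+1)] = 1/2.
By linearity: E[X] = 204 · (1/2) = (205 − 1) · (1/2) = 102 ≈ 102.000000.

E[X] = 102 = 102.000000.


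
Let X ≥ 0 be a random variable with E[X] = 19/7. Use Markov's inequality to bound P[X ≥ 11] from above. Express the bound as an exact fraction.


μ = E[X] = 19/7, a = 11.
Markov: P[X ≥ 11] ≤ μ/a = (19/7)/11 = 19/77.
Numerically: ≈ 0.24675.
(Since a = 11 > μ = 2.71429, the bound 19/77 is < 1 and informative.)

P[X ≥ 11] ≤ 19/77 ≈ 0.24675.


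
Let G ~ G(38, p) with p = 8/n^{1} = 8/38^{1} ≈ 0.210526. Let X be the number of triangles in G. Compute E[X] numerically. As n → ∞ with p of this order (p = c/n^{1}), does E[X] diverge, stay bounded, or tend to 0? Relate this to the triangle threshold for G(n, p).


Number of potential triangles: C(38, 3) = 8436.
Each occurs with probability p³ ≈ (0.210526)³ ≈ 9.33080624e-03.
By linearity: E[X] = C(38, 3)·p³ ≈ 8436 · 9.33080624e-03 ≈ 78.714681.
Here α = 1, so p = 8/n is exactly at the triangle threshold p ~ 1/n. Asymptotically E[X] → c³/6 = 8³/6 = 256/3 ≈ 85.333333, a bounded constant. In this regime the triangle count is asymptotically Poisson(c³/6).

E[X] ≈ 78.714681; in regime p = Θ(1/n^{1}) E[X] stays bounded (at the triangle threshold p ~ 1/n).


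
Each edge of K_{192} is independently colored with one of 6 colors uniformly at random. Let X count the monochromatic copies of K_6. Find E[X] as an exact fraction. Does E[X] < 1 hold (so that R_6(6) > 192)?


E[X] = C(192, 6) · 6^{1 − 15} = 64300886496 · 6^{−14} = 64300886496/78364164096.
As a reduced fraction: E[X] = 223266967/272097792 ≈ 0.8205394.
Is E[X] < 1? YES.
Since E[X] < 1, there exists a 6-coloring of K_{192} with no monochromatic K_6; hence R_6(6) > 192.

E[X] = 223266967/272097792 ≈ 0.8205394; E[X] < 1, so R_6(6) > 192.


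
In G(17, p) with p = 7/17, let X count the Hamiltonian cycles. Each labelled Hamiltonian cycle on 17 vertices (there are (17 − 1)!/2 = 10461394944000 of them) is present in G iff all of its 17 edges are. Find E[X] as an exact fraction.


K_17 has (17 − 1)!/2 = 10461394944000 labelled Hamiltonian cycles.
For each such Hamiltonian cycle H, let X_H = 1 if all 17 edges of H are present in G. Then P[X_H = 1] = p^{17} = (7/17)^{17} = 232630513987207/827240261886336764177.
Summing the indicators: E[X] = Σ_H E[X_H] = 10461394944000 · p^{17} = 10461394944000 · 232630513987207/827240261886336764177 = 2433639682845888590481408000/827240261886336764177.
Numerically: E[X] ≈ 2.9419e+06.

E[X] = 10461394944000 · (7/17)^{17} = 2433639682845888590481408000/827240261886336764177 ≈ 2.9419e+06.


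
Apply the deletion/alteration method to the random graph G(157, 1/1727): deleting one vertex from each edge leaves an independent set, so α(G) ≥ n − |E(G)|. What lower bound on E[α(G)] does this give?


E[|E(G)|] = C(157, 2)·p = 12246 · (1/1727) = 78/11.
E[α(G)] ≥ n − E[|E(G)|] = 157 − 78/11 = 1649/11.
Numerically: ≈ 149.90909.
(This is only a lower bound; the true E[α(G)] may be larger.)

E[α(G)] ≥ 1649/11 ≈ 149.90909.


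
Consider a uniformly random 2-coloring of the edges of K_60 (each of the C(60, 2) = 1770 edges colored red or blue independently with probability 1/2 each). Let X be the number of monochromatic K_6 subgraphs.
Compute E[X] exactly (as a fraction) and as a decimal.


Let X = Σ_S X_S over the C(60, 6) = 50063860 subsets S of size 6, where X_S = 1 if the K_6 on S is monochromatic.
For a fixed S, the K_6 on S has C(6, 2) = 15 edges. P[all 15 edges red] = (1/2)^15, and likewise for blue, so P[monochromatic] = 2·(1/2)^15 = 2^{1 − 15} = 1/16384.
By linearity: E[X] = C(60, 6) · 2^{1 − 15} = 50063860 · 1/16384 = 12515965/4096.
Numerically: E[X] ≈ 3055.6555.

E[X] = C(60,6)·2^(1−C(6,2)) = 12515965/4096 ≈ 3055.6555.


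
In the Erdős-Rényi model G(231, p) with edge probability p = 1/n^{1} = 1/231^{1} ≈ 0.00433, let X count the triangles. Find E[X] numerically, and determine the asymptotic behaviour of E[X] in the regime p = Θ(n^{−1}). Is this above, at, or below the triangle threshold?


Number of potential triangles: C(231, 3) = 2027795.
Each occurs with probability p³ ≈ (0.00433)³ ≈ 8.11267e-08.
By linearity: E[X] = C(231, 3)·p³ ≈ 2027795 · 8.11267e-08 ≈ 0.165.
Here α = 1, so p = 1/n is exactly at the triangle threshold p ~ 1/n. Asymptotically E[X] → c³/6 = 1³/6 = 1/6 ≈ 0.167, a bounded constant. In this regime the triangle count is asymptotically Poisson(c³/6).

E[X] ≈ 0.165; in regime p = Θ(1/n^{1}) E[X] stays bounded (at the triangle threshold p ~ 1/n).


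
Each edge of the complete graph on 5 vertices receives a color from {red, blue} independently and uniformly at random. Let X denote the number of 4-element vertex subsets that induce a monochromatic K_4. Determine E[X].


Let X = Σ_S X_S over the C(5, 4) = 5 subsets S of size 4, where X_S = 1 if the K_4 on S is monochromatic.
For a fixed S, the K_4 on S has C(4, 2) = 6 edges. P[all 6 edges red] = (1/2)^6, and likewise for blue, so P[monochromatic] = 2·(1/2)^6 = 2^{1 − 6} = 1/32.
Summing: E[X] = C(5, 4) · 2^{1 − 6} = 5 · 1/32 = 5/32.
Numerically: E[X] ≈ 0.156250.

E[X] = C(5,4)·2^(1−C(4,2)) = 5/32 ≈ 0.156250.


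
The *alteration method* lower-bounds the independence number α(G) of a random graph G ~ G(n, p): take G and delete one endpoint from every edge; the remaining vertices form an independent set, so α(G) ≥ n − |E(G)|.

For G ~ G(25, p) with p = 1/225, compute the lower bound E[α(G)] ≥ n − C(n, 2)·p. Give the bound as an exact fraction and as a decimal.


E[|E(G)|] = C(25, 2)·p = 300 · (1/225) = 4/3.
E[α(G)] ≥ n − E[|E(G)|] = 25 − 4/3 = 71/3.
Numerically: ≈ 23.6667.
(This is only a lower bound; the true E[α(G)] may be larger.)

E[α(G)] ≥ 71/3 ≈ 23.6667.


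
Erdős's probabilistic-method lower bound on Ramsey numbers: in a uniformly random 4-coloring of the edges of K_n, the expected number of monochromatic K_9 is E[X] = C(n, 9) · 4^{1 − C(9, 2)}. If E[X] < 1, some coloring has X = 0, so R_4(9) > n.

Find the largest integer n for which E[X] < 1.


We need C(n, 9) · 4^{1 − 36} < 1, i.e. C(n, 9) < 4^{36 − 1} = 1180591620717411303424.
Check values of n near the boundary:
  n = 912: C(912, 9) = 1156095740032081475120; 1156095740032081475120 < 1180591620717411303424? YES
  n = 913: C(913, 9) = 1167605542753639808390; 1167605542753639808390 < 1180591620717411303424? YES
  n = 914: C(914, 9) = 1179217089587653905932; 1179217089587653905932 < 1180591620717411303424? YES
  n = 915: C(915, 9) = 1190931166636537885130; 1190931166636537885130 < 1180591620717411303424? NO
  n = 916: C(916, 9) = 1202748565202942340440; 1202748565202942340440 < 1180591620717411303424? NO
  n = 917: C(917, 9) = 1214670081818390006810; 1214670081818390006810 < 1180591620717411303424? NO
The largest n with C(n, 9) < 1180591620717411303424 is n = 914 (where E[X] = 294804272396913476483/295147905179352825856 ≈ 0.99884). Hence R_4(9) > 914, i.e. R_4(9) ≥ 915.

Largest n = 914; hence R_4(9) > 914.


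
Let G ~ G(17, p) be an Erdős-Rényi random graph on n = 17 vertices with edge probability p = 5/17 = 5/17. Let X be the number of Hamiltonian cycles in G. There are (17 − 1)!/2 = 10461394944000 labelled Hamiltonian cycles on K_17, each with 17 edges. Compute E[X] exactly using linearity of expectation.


K_17 has (17 − 1)!/2 = 10461394944000 labelled Hamiltonian cycles.
For each such Hamiltonian cycle H, let X_H = 1 if all 17 edges of H are present in G. Then P[X_H = 1] = p^{17} = (5/17)^{17} = 762939453125/827240261886336764177.
Summing the indicators: E[X] = Σ_H E[X_H] = 10461394944000 · p^{17} = 10461394944000 · 762939453125/827240261886336764177 = 7981410937500000000000000/827240261886336764177.
Numerically: E[X] ≈ 9648.2.

E[X] = 10461394944000 · (5/17)^{17} = 7981410937500000000000000/827240261886336764177 ≈ 9648.2.


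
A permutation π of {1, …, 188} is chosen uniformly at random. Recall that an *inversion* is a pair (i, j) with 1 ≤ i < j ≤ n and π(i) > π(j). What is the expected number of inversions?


Write X = Σ X_I over the C(188, 2) = 17578 pairs i < j, with X_I the indicator of one inversion.
There are 17578 indicators.
For each fixed pair i < j, the values π(i) and π(j) are two distinct elements of {1, …, 188} in uniformly random order; by symmetry P[π(i) > π(j)] = 1/2.
By linearity: E[X] = 17578 · (1/2) = C(188, 2) · (1/2) = 17578/2 = 8789 ≈ 8789.000000.

E[X] = 8789 = 8789.000000.


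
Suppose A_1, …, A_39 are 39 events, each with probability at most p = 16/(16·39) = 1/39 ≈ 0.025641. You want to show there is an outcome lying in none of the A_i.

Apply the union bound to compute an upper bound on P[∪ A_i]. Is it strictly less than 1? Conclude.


Union bound: P[∪_{i=1}^{39} A_i] ≤ Σ_i P[A_i] ≤ 39·p = 39·(1/39) = 1.
Numerically: 1 ≈ 1.000000.
Is 1 < 1? NO.
Since the bound 1 is ≥ 1, the union bound is uninformative here; it does NOT by itself certify existence.

39·p = 1 ≈ 1.000000; existence NOT certified by the union bound.


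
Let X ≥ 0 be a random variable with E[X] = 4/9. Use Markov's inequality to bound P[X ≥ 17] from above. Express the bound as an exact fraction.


μ = E[X] = 4/9, a = 17.
Markov: P[X ≥ 17] ≤ μ/a = (4/9)/17 = 4/153.
Numerically: ≈ 0.026144.
(Since a = 17 > μ = 0.444444, the bound 4/153 is < 1 and informative.)

P[X ≥ 17] ≤ 4/153 ≈ 0.026144.


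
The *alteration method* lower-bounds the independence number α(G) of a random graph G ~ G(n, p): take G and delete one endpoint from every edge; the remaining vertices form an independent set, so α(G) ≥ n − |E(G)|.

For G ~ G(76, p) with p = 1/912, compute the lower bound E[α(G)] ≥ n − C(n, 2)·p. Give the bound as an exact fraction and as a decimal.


E[|E(G)|] = C(76, 2)·p = 2850 · (1/912) = 25/8.
E[α(G)] ≥ n − E[|E(G)|] = 76 − 25/8 = 583/8.
Numerically: ≈ 72.875.
(This is only a lower bound; the true E[α(G)] may be larger.)

E[α(G)] ≥ 583/8 ≈ 72.875.


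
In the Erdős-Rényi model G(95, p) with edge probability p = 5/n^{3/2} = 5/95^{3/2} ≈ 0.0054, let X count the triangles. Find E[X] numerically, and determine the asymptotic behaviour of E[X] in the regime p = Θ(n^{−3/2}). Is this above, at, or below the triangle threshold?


Number of potential triangles: C(95, 3) = 138415.
Each occurs with probability p³ ≈ (0.0054)³ ≈ 1.574540e-07.
By linearity: E[X] = C(95, 3)·p³ ≈ 138415 · 1.574540e-07 ≈ 0.0218.
Since α = 3/2 > 1, p = c/n^{3/2} = o(1/n) is below the triangle threshold p ~ 1/n. Asymptotically E[X] ~ (c³/6)·n^{3(1−α)} = (5³/6)·n^{-1.5} → 0, so by Markov's inequality G has no triangles w.h.p.

E[X] ≈ 0.0218; in regime p = Θ(1/n^{3/2}) E[X] tends to 0 (below the triangle threshold p ~ 1/n).


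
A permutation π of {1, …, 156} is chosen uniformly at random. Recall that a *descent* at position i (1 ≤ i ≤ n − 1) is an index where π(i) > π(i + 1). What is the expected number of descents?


Write X = Σ X_I over i = 1, …, 155, with X_I the indicator of one descent.
There are 155 indicators.
For each fixed i, the pair (π(i), π(i+1)) is a uniformly random ordered pair of distinct values from {1, …, 156}; by symmetry P[π(i) > π(i+1)] = 1/2.
By linearity: E[X] = 155 · (1/2) = (156 − 1) · (1/2) = 155/2 ≈ 77.500000.

E[X] = 155/2 = 77.500000.


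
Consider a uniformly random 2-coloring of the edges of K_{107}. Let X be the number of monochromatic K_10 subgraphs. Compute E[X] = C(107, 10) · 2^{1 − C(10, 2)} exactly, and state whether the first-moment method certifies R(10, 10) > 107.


E[X] = C(107, 10) · 2^{1 − 45} = 35137373005735 · 2^{−44} = 35137373005735/17592186044416.
As a reduced fraction: E[X] = 35137373005735/17592186044416 ≈ 1.9973.
Is E[X] < 1? NO.
Since E[X] ≥ 1, the first-moment bound is inconclusive at n = 107; it does NOT by itself certify R(10, 10) > 107.

E[X] = 35137373005735/17592186044416 ≈ 1.9973; E[X] ≥ 1; first-moment method inconclusive here.


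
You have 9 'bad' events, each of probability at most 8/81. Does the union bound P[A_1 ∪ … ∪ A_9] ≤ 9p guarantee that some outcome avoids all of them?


Union bound: P[∪_{i=1}^{9} A_i] ≤ Σ_i P[A_i] ≤ 9·p = 9·(8/81) = 8/9.
Numerically: 8/9 ≈ 0.8889.
Is 8/9 < 1? YES.
Since P[∪ A_i] ≤ 8/9 < 1, the complement has P[∩ A_i^c] ≥ 1 − 8/9 = 1/9 > 0, so some outcome avoids every A_i.

9·p = 8/9 ≈ 0.8889; existence CERTIFIED by the union bound.


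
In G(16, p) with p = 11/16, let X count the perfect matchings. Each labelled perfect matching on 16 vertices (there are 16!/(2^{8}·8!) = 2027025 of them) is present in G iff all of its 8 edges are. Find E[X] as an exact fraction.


K_16 has 16!/(2^{8}·8!) = 2027025 labelled perfect matchings.
For each such perfect matching H, let X_H = 1 if all 8 edges of H are present in G. Then P[X_H = 1] = p^{8} = (11/16)^{8} = 214358881/4294967296.
By linearity of expectation: E[X] = Σ_H E[X_H] = 2027025 · p^{8} = 2027025 · 214358881/4294967296 = 434510810759025/4294967296.
Numerically: E[X] ≈ 1.01e+05.

E[X] = 2027025 · (11/16)^{8} = 434510810759025/4294967296 ≈ 1.01e+05.


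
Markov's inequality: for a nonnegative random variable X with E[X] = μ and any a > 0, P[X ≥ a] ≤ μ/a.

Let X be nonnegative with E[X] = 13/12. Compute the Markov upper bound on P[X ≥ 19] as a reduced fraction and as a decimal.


μ = E[X] = 13/12, a = 19.
Markov: P[X ≥ 19] ≤ μ/a = (13/12)/19 = 13/228.
Numerically: ≈ 0.0570.
(Since a = 19 > μ = 1.0833, the bound 13/228 is < 1 and informative.)

P[X ≥ 19] ≤ 13/228 ≈ 0.0570.


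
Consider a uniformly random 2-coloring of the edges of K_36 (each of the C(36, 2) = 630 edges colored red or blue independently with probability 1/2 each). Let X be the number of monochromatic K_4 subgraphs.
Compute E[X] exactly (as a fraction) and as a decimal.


Let X = Σ_S X_S over the C(36, 4) = 58905 subsets S of size 4, where X_S = 1 if the K_4 on S is monochromatic.
For a fixed S, the K_4 on S has C(4, 2) = 6 edges. P[all 6 edges red] = (1/2)^6, and likewise for blue, so P[monochromatic] = 2·(1/2)^6 = 2^{1 − 6} = 1/32.
Summing: E[X] = C(36, 4) · 2^{1 − 6} = 58905 · 1/32 = 58905/32.
Numerically: E[X] ≈ 1840.781250.

E[X] = C(36,4)·2^(1−C(4,2)) = 58905/32 ≈ 1840.781250.


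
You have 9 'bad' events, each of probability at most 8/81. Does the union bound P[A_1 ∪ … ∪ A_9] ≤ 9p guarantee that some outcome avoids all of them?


Union bound: P[∪_{i=1}^{9} A_i] ≤ Σ_i P[A_i] ≤ 9·p = 9·(8/81) = 8/9.
Numerically: 8/9 ≈ 0.8888889.
Is 8/9 < 1? YES.
Since P[∪ A_i] ≤ 8/9 < 1, the complement has P[∩ A_i^c] ≥ 1 − 8/9 = 1/9 > 0, so some outcome avoids every A_i.

9·p = 8/9 ≈ 0.8888889; existence CERTIFIED by the union bound.


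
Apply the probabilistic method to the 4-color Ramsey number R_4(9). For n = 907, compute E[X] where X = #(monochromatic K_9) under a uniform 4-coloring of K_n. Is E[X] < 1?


E[X] = C(907, 9) · 4^{1 − 36} = 1100045734961417331175 · 4^{−35} = 1100045734961417331175/1180591620717411303424.
As a reduced fraction: E[X] = 1100045734961417331175/1180591620717411303424 ≈ 0.9318.
Is E[X] < 1? YES.
Since E[X] < 1, there exists a 4-coloring of K_{907} with no monochromatic K_9; hence R_4(9) > 907.

E[X] = 1100045734961417331175/1180591620717411303424 ≈ 0.9318; E[X] < 1, so R_4(9) > 907.
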